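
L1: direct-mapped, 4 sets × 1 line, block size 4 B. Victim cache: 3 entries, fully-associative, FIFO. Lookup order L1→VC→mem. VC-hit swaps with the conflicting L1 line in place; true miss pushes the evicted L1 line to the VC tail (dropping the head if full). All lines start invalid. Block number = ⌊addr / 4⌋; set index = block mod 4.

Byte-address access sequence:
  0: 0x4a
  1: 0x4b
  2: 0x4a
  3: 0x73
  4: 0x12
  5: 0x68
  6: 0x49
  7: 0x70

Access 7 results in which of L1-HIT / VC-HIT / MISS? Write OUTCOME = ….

OUTCOME = VC-HIT

  [0] addr=0x4a blk=18 s=2: MISS | VC []
  [1] addr=0x4b blk=18 s=2: L1-HIT | VC []
  [2] addr=0x4a blk=18 s=2: L1-HIT | VC []
  [3] addr=0x73 blk=28 s=0: MISS | VC []
  [4] addr=0x12 blk=4 s=0: MISS | VC [28]
  [5] addr=0x68 blk=26 s=2: MISS | VC [28, 18]
  [6] addr=0x49 blk=18 s=2: VC-HIT | VC [28, 26]
  [7] addr=0x70 blk=28 s=0: VC-HIT | VC [4, 26]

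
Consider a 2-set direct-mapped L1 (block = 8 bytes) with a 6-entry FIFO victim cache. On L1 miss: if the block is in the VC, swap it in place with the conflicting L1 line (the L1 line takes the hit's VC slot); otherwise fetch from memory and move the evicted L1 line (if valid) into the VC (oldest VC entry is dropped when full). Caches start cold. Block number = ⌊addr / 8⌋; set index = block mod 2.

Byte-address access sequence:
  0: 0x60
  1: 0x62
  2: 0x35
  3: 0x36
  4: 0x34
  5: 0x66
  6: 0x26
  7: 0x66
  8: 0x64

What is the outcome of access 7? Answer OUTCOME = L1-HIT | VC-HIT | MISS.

OUTCOME = VC-HIT

0: 0x60 (blk 12, set 0) → MISS  vc=[]
1: 0x62 (blk 12, set 0) → L1-HIT  vc=[]
2: 0x35 (blk 6, set 0) → MISS  vc=[12]
3: 0x36 (blk 6, set 0) → L1-HIT  vc=[12]
4: 0x34 (blk 6, set 0) → L1-HIT  vc=[12]
5: 0x66 (blk 12, set 0) → VC-HIT  vc=[6]
6: 0x26 (blk 4, set 0) → MISS  vc=[6, 12]
7: 0x66 (blk 12, set 0) → VC-HIT  vc=[6, 4]
8: 0x64 (blk 12, set 0) → L1-HIT  vc=[6, 4]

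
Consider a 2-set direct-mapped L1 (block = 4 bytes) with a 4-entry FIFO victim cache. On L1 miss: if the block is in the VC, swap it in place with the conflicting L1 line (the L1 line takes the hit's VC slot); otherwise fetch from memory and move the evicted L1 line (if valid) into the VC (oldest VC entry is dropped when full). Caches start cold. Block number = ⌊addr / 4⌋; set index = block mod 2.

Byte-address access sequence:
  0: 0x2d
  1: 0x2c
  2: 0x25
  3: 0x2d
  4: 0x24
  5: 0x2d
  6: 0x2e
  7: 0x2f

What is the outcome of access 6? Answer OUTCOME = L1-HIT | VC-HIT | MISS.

#0 0x2d→b11/s1 MISS; vc=[]
#1 0x2c→b11/s1 L1-HIT; vc=[]
#2 0x25→b9/s1 MISS; vc=[11]
#3 0x2d→b11/s1 VC-HIT; vc=[9]
#4 0x24→b9/s1 VC-HIT; vc=[11]
#5 0x2d→b11/s1 VC-HIT; vc=[9]
#6 0x2e→b11/s1 L1-HIT; vc=[9]
#7 0x2f→b11/s1 L1-HIT; vc=[9]

OUTCOME = L1-HIT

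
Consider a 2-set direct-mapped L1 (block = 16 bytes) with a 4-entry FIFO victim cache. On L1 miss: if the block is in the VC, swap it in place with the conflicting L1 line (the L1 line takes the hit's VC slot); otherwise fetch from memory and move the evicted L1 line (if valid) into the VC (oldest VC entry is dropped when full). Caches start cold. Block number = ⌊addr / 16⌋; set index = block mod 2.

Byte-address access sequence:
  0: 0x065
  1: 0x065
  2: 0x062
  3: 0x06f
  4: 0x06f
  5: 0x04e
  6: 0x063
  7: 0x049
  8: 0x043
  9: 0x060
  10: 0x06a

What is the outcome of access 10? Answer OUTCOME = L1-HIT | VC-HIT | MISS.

  [0] addr=0x65 blk=6 s=0: MISS | VC []
  [1] addr=0x65 blk=6 s=0: L1-HIT | VC []
  [2] addr=0x62 blk=6 s=0: L1-HIT | VC []
  [3] addr=0x6f blk=6 s=0: L1-HIT | VC []
  [4] addr=0x6f blk=6 s=0: L1-HIT | VC []
  [5] addr=0x4e blk=4 s=0: MISS | VC [6]
  [6] addr=0x63 blk=6 s=0: VC-HIT | VC [4]
  [7] addr=0x49 blk=4 s=0: VC-HIT | VC [6]
  [8] addr=0x43 blk=4 s=0: L1-HIT | VC [6]
  [9] addr=0x60 blk=6 s=0: VC-HIT | VC [4]
  [10] addr=0x6a blk=6 s=0: L1-HIT | VC [4]

OUTCOME = L1-HIT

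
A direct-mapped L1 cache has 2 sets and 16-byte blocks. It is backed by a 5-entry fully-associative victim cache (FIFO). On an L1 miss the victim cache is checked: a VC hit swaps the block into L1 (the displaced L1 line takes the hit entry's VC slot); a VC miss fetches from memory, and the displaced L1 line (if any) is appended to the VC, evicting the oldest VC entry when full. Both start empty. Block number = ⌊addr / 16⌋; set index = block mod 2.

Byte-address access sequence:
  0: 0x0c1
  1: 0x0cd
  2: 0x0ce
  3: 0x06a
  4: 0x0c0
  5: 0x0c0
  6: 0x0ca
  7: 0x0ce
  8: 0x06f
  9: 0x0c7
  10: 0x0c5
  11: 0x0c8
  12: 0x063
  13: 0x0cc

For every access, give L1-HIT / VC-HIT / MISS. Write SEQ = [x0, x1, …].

SEQ = [MISS, L1-HIT, L1-HIT, MISS, VC-HIT, L1-HIT, L1-HIT, L1-HIT, VC-HIT, VC-HIT, L1-HIT, L1-HIT, VC-HIT, VC-HIT]

#0 0xc1→b12/s0 MISS; vc=[]
#1 0xcd→b12/s0 L1-HIT; vc=[]
#2 0xce→b12/s0 L1-HIT; vc=[]
#3 0x6a→b6/s0 MISS; vc=[12]
#4 0xc0→b12/s0 VC-HIT; vc=[6]
#5 0xc0→b12/s0 L1-HIT; vc=[6]
#6 0xca→b12/s0 L1-HIT; vc=[6]
#7 0xce→b12/s0 L1-HIT; vc=[6]
#8 0x6f→b6/s0 VC-HIT; vc=[12]
#9 0xc7→b12/s0 VC-HIT; vc=[6]
#10 0xc5→b12/s0 L1-HIT; vc=[6]
#11 0xc8→b12/s0 L1-HIT; vc=[6]
#12 0x63→b6/s0 VC-HIT; vc=[12]
#13 0xcc→b12/s0 VC-HIT; vc=[6]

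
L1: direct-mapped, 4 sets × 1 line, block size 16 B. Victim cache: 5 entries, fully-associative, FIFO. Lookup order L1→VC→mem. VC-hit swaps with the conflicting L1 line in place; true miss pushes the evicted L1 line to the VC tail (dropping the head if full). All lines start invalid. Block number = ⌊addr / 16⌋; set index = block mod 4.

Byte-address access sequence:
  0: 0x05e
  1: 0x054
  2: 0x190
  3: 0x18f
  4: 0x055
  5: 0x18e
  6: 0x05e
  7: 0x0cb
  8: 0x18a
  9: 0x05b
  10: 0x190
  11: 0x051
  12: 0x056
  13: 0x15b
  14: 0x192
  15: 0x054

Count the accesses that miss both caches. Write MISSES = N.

0: 0x5e (blk 5, set 1) → MISS  vc=[]
1: 0x54 (blk 5, set 1) → L1-HIT  vc=[]
2: 0x190 (blk 25, set 1) → MISS  vc=[5]
3: 0x18f (blk 24, set 0) → MISS  vc=[5]
4: 0x55 (blk 5, set 1) → VC-HIT  vc=[25]
5: 0x18e (blk 24, set 0) → L1-HIT  vc=[25]
6: 0x5e (blk 5, set 1) → L1-HIT  vc=[25]
7: 0xcb (blk 12, set 0) → MISS  vc=[25, 24]
8: 0x18a (blk 24, set 0) → VC-HIT  vc=[25, 12]
9: 0x5b (blk 5, set 1) → L1-HIT  vc=[25, 12]
10: 0x190 (blk 25, set 1) → VC-HIT  vc=[5, 12]
11: 0x51 (blk 5, set 1) → VC-HIT  vc=[25, 12]
12: 0x56 (blk 5, set 1) → L1-HIT  vc=[25, 12]
13: 0x15b (blk 21, set 1) → MISS  vc=[25, 12, 5]
14: 0x192 (blk 25, set 1) → VC-HIT  vc=[21, 12, 5]
15: 0x54 (blk 5, set 1) → VC-HIT  vc=[21, 12, 25]

MISSES = 5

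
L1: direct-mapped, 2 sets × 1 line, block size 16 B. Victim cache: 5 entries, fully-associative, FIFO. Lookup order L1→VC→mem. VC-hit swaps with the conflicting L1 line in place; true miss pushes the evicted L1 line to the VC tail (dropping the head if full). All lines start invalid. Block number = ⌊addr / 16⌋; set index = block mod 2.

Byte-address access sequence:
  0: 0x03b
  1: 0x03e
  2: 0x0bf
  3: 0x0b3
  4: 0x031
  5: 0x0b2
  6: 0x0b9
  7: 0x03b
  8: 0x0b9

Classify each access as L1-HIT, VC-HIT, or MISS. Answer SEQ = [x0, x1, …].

  [0] addr=0x3b blk=3 s=1: MISS | VC []
  [1] addr=0x3e blk=3 s=1: L1-HIT | VC []
  [2] addr=0xbf blk=11 s=1: MISS | VC [3]
  [3] addr=0xb3 blk=11 s=1: L1-HIT | VC [3]
  [4] addr=0x31 blk=3 s=1: VC-HIT | VC [11]
  [5] addr=0xb2 blk=11 s=1: VC-HIT | VC [3]
  [6] addr=0xb9 blk=11 s=1: L1-HIT | VC [3]
  [7] addr=0x3b blk=3 s=1: VC-HIT | VC [11]
  [8] addr=0xb9 blk=11 s=1: VC-HIT | VC [3]

SEQ = [MISS, L1-HIT, MISS, L1-HIT, VC-HIT, VC-HIT, L1-HIT, VC-HIT, VC-HIT]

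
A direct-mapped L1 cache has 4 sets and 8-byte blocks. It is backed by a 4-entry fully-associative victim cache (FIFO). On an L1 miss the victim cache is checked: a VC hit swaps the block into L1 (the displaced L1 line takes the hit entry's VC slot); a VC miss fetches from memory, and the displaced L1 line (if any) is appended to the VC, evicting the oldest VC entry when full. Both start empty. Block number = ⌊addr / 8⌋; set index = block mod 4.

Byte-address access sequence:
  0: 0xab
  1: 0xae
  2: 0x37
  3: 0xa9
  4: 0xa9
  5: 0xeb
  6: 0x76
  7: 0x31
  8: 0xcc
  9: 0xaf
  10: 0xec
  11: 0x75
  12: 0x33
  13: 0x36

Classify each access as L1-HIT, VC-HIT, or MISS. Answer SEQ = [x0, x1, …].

#0 0xab→b21/s1 MISS; vc=[]
#1 0xae→b21/s1 L1-HIT; vc=[]
#2 0x37→b6/s2 MISS; vc=[]
#3 0xa9→b21/s1 L1-HIT; vc=[]
#4 0xa9→b21/s1 L1-HIT; vc=[]
#5 0xeb→b29/s1 MISS; vc=[21]
#6 0x76→b14/s2 MISS; vc=[21,6]
#7 0x31→b6/s2 VC-HIT; vc=[21,14]
#8 0xcc→b25/s1 MISS; vc=[21,14,29]
#9 0xaf→b21/s1 VC-HIT; vc=[25,14,29]
#10 0xec→b29/s1 VC-HIT; vc=[25,14,21]
#11 0x75→b14/s2 VC-HIT; vc=[25,6,21]
#12 0x33→b6/s2 VC-HIT; vc=[25,14,21]
#13 0x36→b6/s2 L1-HIT; vc=[25,14,21]

SEQ = [MISS, L1-HIT, MISS, L1-HIT, L1-HIT, MISS, MISS, VC-HIT, MISS, VC-HIT, VC-HIT, VC-HIT, VC-HIT, L1-HIT]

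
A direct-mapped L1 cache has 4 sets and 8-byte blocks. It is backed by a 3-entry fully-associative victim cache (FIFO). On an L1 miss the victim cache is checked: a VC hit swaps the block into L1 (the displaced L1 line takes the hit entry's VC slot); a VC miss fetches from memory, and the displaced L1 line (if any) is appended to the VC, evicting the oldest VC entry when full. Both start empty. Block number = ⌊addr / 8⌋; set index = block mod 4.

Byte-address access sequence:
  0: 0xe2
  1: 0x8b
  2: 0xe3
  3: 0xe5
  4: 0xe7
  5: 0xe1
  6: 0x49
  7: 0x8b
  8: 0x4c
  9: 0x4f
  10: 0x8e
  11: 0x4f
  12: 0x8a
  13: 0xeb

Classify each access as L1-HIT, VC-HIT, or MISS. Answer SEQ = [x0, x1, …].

#0 0xe2→b28/s0 MISS; vc=[]
#1 0x8b→b17/s1 MISS; vc=[]
#2 0xe3→b28/s0 L1-HIT; vc=[]
#3 0xe5→b28/s0 L1-HIT; vc=[]
#4 0xe7→b28/s0 L1-HIT; vc=[]
#5 0xe1→b28/s0 L1-HIT; vc=[]
#6 0x49→b9/s1 MISS; vc=[17]
#7 0x8b→b17/s1 VC-HIT; vc=[9]
#8 0x4c→b9/s1 VC-HIT; vc=[17]
#9 0x4f→b9/s1 L1-HIT; vc=[17]
#10 0x8e→b17/s1 VC-HIT; vc=[9]
#11 0x4f→b9/s1 VC-HIT; vc=[17]
#12 0x8a→b17/s1 VC-HIT; vc=[9]
#13 0xeb→b29/s1 MISS; vc=[9,17]

SEQ = [MISS, MISS, L1-HIT, L1-HIT, L1-HIT, L1-HIT, MISS, VC-HIT, VC-HIT, L1-HIT, VC-HIT, VC-HIT, VC-HIT, MISS]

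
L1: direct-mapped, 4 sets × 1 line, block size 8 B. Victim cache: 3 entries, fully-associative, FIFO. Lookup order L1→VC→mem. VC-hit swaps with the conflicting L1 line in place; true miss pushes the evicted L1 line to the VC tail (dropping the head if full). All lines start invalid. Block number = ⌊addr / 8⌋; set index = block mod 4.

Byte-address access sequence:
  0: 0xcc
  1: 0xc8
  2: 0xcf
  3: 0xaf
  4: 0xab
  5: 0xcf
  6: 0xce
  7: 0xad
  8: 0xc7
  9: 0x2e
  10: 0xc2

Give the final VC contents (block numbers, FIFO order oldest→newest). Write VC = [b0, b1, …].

#0 0xcc→b25/s1 MISS; vc=[]
#1 0xc8→b25/s1 L1-HIT; vc=[]
#2 0xcf→b25/s1 L1-HIT; vc=[]
#3 0xaf→b21/s1 MISS; vc=[25]
#4 0xab→b21/s1 L1-HIT; vc=[25]
#5 0xcf→b25/s1 VC-HIT; vc=[21]
#6 0xce→b25/s1 L1-HIT; vc=[21]
#7 0xad→b21/s1 VC-HIT; vc=[25]
#8 0xc7→b24/s0 MISS; vc=[25]
#9 0x2e→b5/s1 MISS; vc=[25,21]
#10 0xc2→b24/s0 L1-HIT; vc=[25,21]

VC = [25, 21]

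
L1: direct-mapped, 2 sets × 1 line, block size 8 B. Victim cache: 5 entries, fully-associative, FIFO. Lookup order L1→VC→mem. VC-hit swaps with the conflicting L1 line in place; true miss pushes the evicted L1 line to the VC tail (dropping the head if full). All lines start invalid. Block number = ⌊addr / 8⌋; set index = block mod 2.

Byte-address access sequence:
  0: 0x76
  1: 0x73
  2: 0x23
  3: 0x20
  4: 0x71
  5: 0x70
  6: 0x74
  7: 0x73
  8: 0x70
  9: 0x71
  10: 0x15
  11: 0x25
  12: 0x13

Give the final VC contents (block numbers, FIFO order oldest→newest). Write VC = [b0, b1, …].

0: 0x76 (blk 14, set 0) → MISS  vc=[]
1: 0x73 (blk 14, set 0) → L1-HIT  vc=[]
2: 0x23 (blk 4, set 0) → MISS  vc=[14]
3: 0x20 (blk 4, set 0) → L1-HIT  vc=[14]
4: 0x71 (blk 14, set 0) → VC-HIT  vc=[4]
5: 0x70 (blk 14, set 0) → L1-HIT  vc=[4]
6: 0x74 (blk 14, set 0) → L1-HIT  vc=[4]
7: 0x73 (blk 14, set 0) → L1-HIT  vc=[4]
8: 0x70 (blk 14, set 0) → L1-HIT  vc=[4]
9: 0x71 (blk 14, set 0) → L1-HIT  vc=[4]
10: 0x15 (blk 2, set 0) → MISS  vc=[4, 14]
11: 0x25 (blk 4, set 0) → VC-HIT  vc=[2, 14]
12: 0x13 (blk 2, set 0) → VC-HIT  vc=[4, 14]

VC = [4, 14]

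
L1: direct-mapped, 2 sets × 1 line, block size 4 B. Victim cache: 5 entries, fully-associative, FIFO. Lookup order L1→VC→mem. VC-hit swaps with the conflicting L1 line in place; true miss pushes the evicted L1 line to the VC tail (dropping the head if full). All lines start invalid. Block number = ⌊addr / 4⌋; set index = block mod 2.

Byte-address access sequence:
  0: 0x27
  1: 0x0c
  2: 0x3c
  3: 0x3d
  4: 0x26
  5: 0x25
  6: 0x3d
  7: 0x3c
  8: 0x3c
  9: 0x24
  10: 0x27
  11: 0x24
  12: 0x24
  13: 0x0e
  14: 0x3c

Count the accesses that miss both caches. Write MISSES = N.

MISSES = 3

  [0] addr=0x27 blk=9 s=1: MISS | VC []
  [1] addr=0xc blk=3 s=1: MISS | VC [9]
  [2] addr=0x3c blk=15 s=1: MISS | VC [9, 3]
  [3] addr=0x3d blk=15 s=1: L1-HIT | VC [9, 3]
  [4] addr=0x26 blk=9 s=1: VC-HIT | VC [15, 3]
  [5] addr=0x25 blk=9 s=1: L1-HIT | VC [15, 3]
  [6] addr=0x3d blk=15 s=1: VC-HIT | VC [9, 3]
  [7] addr=0x3c blk=15 s=1: L1-HIT | VC [9, 3]
  [8] addr=0x3c blk=15 s=1: L1-HIT | VC [9, 3]
  [9] addr=0x24 blk=9 s=1: VC-HIT | VC [15, 3]
  [10] addr=0x27 blk=9 s=1: L1-HIT | VC [15, 3]
  [11] addr=0x24 blk=9 s=1: L1-HIT | VC [15, 3]
  [12] addr=0x24 blk=9 s=1: L1-HIT | VC [15, 3]
  [13] addr=0xe blk=3 s=1: VC-HIT | VC [15, 9]
  [14] addr=0x3c blk=15 s=1: VC-HIT | VC [3, 9]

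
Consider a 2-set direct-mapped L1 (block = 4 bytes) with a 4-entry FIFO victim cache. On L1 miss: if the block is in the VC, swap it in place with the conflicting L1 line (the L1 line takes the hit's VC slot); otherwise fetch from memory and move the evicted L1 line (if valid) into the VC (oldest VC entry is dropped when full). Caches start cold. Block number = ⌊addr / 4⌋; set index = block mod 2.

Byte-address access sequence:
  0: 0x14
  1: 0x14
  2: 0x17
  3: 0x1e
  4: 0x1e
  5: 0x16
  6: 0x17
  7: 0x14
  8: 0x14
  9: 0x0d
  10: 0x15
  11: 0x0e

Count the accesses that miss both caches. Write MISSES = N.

#0 0x14→b5/s1 MISS; vc=[]
#1 0x14→b5/s1 L1-HIT; vc=[]
#2 0x17→b5/s1 L1-HIT; vc=[]
#3 0x1e→b7/s1 MISS; vc=[5]
#4 0x1e→b7/s1 L1-HIT; vc=[5]
#5 0x16→b5/s1 VC-HIT; vc=[7]
#6 0x17→b5/s1 L1-HIT; vc=[7]
#7 0x14→b5/s1 L1-HIT; vc=[7]
#8 0x14→b5/s1 L1-HIT; vc=[7]
#9 0xd→b3/s1 MISS; vc=[7,5]
#10 0x15→b5/s1 VC-HIT; vc=[7,3]
#11 0xe→b3/s1 VC-HIT; vc=[7,5]

MISSES = 3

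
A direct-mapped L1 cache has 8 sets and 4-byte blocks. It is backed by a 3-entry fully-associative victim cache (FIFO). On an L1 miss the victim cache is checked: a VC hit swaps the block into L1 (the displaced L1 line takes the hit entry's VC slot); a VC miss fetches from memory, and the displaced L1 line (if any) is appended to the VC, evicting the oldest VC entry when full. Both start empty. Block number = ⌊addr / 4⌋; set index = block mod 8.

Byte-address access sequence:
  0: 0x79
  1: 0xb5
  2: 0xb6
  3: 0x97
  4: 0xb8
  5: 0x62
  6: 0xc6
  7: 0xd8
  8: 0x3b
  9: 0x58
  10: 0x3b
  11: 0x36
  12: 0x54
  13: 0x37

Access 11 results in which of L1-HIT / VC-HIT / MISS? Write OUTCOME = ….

  [0] addr=0x79 blk=30 s=6: MISS | VC []
  [1] addr=0xb5 blk=45 s=5: MISS | VC []
  [2] addr=0xb6 blk=45 s=5: L1-HIT | VC []
  [3] addr=0x97 blk=37 s=5: MISS | VC [45]
  [4] addr=0xb8 blk=46 s=6: MISS | VC [45, 30]
  [5] addr=0x62 blk=24 s=0: MISS | VC [45, 30]
  [6] addr=0xc6 blk=49 s=1: MISS | VC [45, 30]
  [7] addr=0xd8 blk=54 s=6: MISS | VC [45, 30, 46]
  [8] addr=0x3b blk=14 s=6: MISS | VC [30, 46, 54]
  [9] addr=0x58 blk=22 s=6: MISS | VC [46, 54, 14]
  [10] addr=0x3b blk=14 s=6: VC-HIT | VC [46, 54, 22]
  [11] addr=0x36 blk=13 s=5: MISS | VC [54, 22, 37]
  [12] addr=0x54 blk=21 s=5: MISS | VC [22, 37, 13]
  [13] addr=0x37 blk=13 s=5: VC-HIT | VC [22, 37, 21]

OUTCOME = MISS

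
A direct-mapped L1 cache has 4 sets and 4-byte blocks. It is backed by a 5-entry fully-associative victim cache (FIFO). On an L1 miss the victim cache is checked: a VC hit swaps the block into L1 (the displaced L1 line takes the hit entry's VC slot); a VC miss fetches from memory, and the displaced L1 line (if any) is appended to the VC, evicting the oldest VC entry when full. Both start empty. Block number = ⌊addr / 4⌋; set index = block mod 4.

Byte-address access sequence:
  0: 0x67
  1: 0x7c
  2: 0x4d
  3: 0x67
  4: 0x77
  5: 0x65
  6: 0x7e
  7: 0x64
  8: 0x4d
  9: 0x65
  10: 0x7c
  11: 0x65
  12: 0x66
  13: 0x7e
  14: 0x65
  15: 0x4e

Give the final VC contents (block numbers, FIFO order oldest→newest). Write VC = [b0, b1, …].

  [0] addr=0x67 blk=25 s=1: MISS | VC []
  [1] addr=0x7c blk=31 s=3: MISS | VC []
  [2] addr=0x4d blk=19 s=3: MISS | VC [31]
  [3] addr=0x67 blk=25 s=1: L1-HIT | VC [31]
  [4] addr=0x77 blk=29 s=1: MISS | VC [31, 25]
  [5] addr=0x65 blk=25 s=1: VC-HIT | VC [31, 29]
  [6] addr=0x7e blk=31 s=3: VC-HIT | VC [19, 29]
  [7] addr=0x64 blk=25 s=1: L1-HIT | VC [19, 29]
  [8] addr=0x4d blk=19 s=3: VC-HIT | VC [31, 29]
  [9] addr=0x65 blk=25 s=1: L1-HIT | VC [31, 29]
  [10] addr=0x7c blk=31 s=3: VC-HIT | VC [19, 29]
  [11] addr=0x65 blk=25 s=1: L1-HIT | VC [19, 29]
  [12] addr=0x66 blk=25 s=1: L1-HIT | VC [19, 29]
  [13] addr=0x7e blk=31 s=3: L1-HIT | VC [19, 29]
  [14] addr=0x65 blk=25 s=1: L1-HIT | VC [19, 29]
  [15] addr=0x4e blk=19 s=3: VC-HIT | VC [31, 29]

VC = [31, 29]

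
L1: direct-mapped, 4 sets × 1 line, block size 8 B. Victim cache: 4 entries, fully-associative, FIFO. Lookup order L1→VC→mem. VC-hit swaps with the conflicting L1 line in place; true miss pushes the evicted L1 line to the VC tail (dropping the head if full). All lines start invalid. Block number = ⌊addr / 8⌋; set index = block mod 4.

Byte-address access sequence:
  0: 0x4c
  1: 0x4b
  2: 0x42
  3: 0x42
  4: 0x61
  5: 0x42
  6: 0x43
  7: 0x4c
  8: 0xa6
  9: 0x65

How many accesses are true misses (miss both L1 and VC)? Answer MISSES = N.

MISSES = 4

#0 0x4c→b9/s1 MISS; vc=[]
#1 0x4b→b9/s1 L1-HIT; vc=[]
#2 0x42→b8/s0 MISS; vc=[]
#3 0x42→b8/s0 L1-HIT; vc=[]
#4 0x61→b12/s0 MISS; vc=[8]
#5 0x42→b8/s0 VC-HIT; vc=[12]
#6 0x43→b8/s0 L1-HIT; vc=[12]
#7 0x4c→b9/s1 L1-HIT; vc=[12]
#8 0xa6→b20/s0 MISS; vc=[12,8]
#9 0x65→b12/s0 VC-HIT; vc=[20,8]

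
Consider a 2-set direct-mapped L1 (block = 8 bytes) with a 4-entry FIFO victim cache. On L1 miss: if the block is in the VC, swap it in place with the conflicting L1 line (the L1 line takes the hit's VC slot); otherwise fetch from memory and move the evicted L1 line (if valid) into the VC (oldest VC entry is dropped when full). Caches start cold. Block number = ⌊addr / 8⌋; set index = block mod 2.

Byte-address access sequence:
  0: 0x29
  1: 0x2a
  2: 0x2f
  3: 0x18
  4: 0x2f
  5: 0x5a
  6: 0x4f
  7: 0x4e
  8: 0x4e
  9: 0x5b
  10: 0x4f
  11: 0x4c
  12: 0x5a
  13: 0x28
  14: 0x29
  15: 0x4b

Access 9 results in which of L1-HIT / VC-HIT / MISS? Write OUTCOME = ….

OUTCOME = VC-HIT

#0 0x29→b5/s1 MISS; vc=[]
#1 0x2a→b5/s1 L1-HIT; vc=[]
#2 0x2f→b5/s1 L1-HIT; vc=[]
#3 0x18→b3/s1 MISS; vc=[5]
#4 0x2f→b5/s1 VC-HIT; vc=[3]
#5 0x5a→b11/s1 MISS; vc=[3,5]
#6 0x4f→b9/s1 MISS; vc=[3,5,11]
#7 0x4e→b9/s1 L1-HIT; vc=[3,5,11]
#8 0x4e→b9/s1 L1-HIT; vc=[3,5,11]
#9 0x5b→b11/s1 VC-HIT; vc=[3,5,9]
#10 0x4f→b9/s1 VC-HIT; vc=[3,5,11]
#11 0x4c→b9/s1 L1-HIT; vc=[3,5,11]
#12 0x5a→b11/s1 VC-HIT; vc=[3,5,9]
#13 0x28→b5/s1 VC-HIT; vc=[3,11,9]
#14 0x29→b5/s1 L1-HIT; vc=[3,11,9]
#15 0x4b→b9/s1 VC-HIT; vc=[3,11,5]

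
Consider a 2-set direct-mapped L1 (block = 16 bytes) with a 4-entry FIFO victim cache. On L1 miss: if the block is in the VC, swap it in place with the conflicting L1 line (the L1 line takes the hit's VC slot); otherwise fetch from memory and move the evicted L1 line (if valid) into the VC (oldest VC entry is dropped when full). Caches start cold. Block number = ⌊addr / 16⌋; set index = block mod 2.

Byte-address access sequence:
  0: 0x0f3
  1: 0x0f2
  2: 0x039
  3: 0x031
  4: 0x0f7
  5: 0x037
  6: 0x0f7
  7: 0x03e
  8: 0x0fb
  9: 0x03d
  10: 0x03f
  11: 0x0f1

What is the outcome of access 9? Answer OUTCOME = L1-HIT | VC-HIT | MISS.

#0 0xf3→b15/s1 MISS; vc=[]
#1 0xf2→b15/s1 L1-HIT; vc=[]
#2 0x39→b3/s1 MISS; vc=[15]
#3 0x31→b3/s1 L1-HIT; vc=[15]
#4 0xf7→b15/s1 VC-HIT; vc=[3]
#5 0x37→b3/s1 VC-HIT; vc=[15]
#6 0xf7→b15/s1 VC-HIT; vc=[3]
#7 0x3e→b3/s1 VC-HIT; vc=[15]
#8 0xfb→b15/s1 VC-HIT; vc=[3]
#9 0x3d→b3/s1 VC-HIT; vc=[15]
#10 0x3f→b3/s1 L1-HIT; vc=[15]
#11 0xf1→b15/s1 VC-HIT; vc=[3]

OUTCOME = VC-HIT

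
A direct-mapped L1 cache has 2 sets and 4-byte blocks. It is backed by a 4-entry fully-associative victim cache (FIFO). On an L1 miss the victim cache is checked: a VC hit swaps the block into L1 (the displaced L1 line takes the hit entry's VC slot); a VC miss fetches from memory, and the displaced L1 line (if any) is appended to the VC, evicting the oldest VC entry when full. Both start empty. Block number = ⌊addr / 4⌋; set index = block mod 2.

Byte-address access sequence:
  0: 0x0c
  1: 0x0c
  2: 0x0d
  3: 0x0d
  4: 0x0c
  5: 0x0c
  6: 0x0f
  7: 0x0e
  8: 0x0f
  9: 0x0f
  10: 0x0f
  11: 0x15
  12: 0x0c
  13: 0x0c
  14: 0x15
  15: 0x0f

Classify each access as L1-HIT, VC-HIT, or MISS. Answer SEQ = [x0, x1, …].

SEQ = [MISS, L1-HIT, L1-HIT, L1-HIT, L1-HIT, L1-HIT, L1-HIT, L1-HIT, L1-HIT, L1-HIT, L1-HIT, MISS, VC-HIT, L1-HIT, VC-HIT, VC-HIT]

  [0] addr=0xc blk=3 s=1: MISS | VC []
  [1] addr=0xc blk=3 s=1: L1-HIT | VC []
  [2] addr=0xd blk=3 s=1: L1-HIT | VC []
  [3] addr=0xd blk=3 s=1: L1-HIT | VC []
  [4] addr=0xc blk=3 s=1: L1-HIT | VC []
  [5] addr=0xc blk=3 s=1: L1-HIT | VC []
  [6] addr=0xf blk=3 s=1: L1-HIT | VC []
  [7] addr=0xe blk=3 s=1: L1-HIT | VC []
  [8] addr=0xf blk=3 s=1: L1-HIT | VC []
  [9] addr=0xf blk=3 s=1: L1-HIT | VC []
  [10] addr=0xf blk=3 s=1: L1-HIT | VC []
  [11] addr=0x15 blk=5 s=1: MISS | VC [3]
  [12] addr=0xc blk=3 s=1: VC-HIT | VC [5]
  [13] addr=0xc blk=3 s=1: L1-HIT | VC [5]
  [14] addr=0x15 blk=5 s=1: VC-HIT | VC [3]
  [15] addr=0xf blk=3 s=1: VC-HIT | VC [5]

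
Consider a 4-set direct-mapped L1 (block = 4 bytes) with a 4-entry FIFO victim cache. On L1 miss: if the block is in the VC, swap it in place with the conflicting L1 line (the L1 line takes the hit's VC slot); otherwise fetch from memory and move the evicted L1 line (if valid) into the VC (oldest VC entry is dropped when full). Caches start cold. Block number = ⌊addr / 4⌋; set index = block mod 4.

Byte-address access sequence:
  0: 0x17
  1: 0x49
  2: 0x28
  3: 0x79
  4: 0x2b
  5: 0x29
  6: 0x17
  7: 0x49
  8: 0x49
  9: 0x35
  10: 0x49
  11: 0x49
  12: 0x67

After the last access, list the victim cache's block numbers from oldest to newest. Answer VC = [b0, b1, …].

#0 0x17→b5/s1 MISS; vc=[]
#1 0x49→b18/s2 MISS; vc=[]
#2 0x28→b10/s2 MISS; vc=[18]
#3 0x79→b30/s2 MISS; vc=[18,10]
#4 0x2b→b10/s2 VC-HIT; vc=[18,30]
#5 0x29→b10/s2 L1-HIT; vc=[18,30]
#6 0x17→b5/s1 L1-HIT; vc=[18,30]
#7 0x49→b18/s2 VC-HIT; vc=[10,30]
#8 0x49→b18/s2 L1-HIT; vc=[10,30]
#9 0x35→b13/s1 MISS; vc=[10,30,5]
#10 0x49→b18/s2 L1-HIT; vc=[10,30,5]
#11 0x49→b18/s2 L1-HIT; vc=[10,30,5]
#12 0x67→b25/s1 MISS; vc=[10,30,5,13]

VC = [10, 30, 5, 13]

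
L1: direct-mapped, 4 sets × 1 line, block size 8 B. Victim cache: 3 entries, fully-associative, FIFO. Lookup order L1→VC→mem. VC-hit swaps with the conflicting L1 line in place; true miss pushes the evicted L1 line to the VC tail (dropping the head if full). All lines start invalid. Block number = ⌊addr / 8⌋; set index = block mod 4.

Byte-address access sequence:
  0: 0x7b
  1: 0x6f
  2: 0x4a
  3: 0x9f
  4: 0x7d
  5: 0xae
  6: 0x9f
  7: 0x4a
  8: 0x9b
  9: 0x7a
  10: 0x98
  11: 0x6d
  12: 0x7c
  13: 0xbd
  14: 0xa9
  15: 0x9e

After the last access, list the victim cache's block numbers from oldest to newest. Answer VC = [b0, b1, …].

0: 0x7b (blk 15, set 3) → MISS  vc=[]
1: 0x6f (blk 13, set 1) → MISS  vc=[]
2: 0x4a (blk 9, set 1) → MISS  vc=[13]
3: 0x9f (blk 19, set 3) → MISS  vc=[13, 15]
4: 0x7d (blk 15, set 3) → VC-HIT  vc=[13, 19]
5: 0xae (blk 21, set 1) → MISS  vc=[13, 19, 9]
6: 0x9f (blk 19, set 3) → VC-HIT  vc=[13, 15, 9]
7: 0x4a (blk 9, set 1) → VC-HIT  vc=[13, 15, 21]
8: 0x9b (blk 19, set 3) → L1-HIT  vc=[13, 15, 21]
9: 0x7a (blk 15, set 3) → VC-HIT  vc=[13, 19, 21]
10: 0x98 (blk 19, set 3) → VC-HIT  vc=[13, 15, 21]
11: 0x6d (blk 13, set 1) → VC-HIT  vc=[9, 15, 21]
12: 0x7c (blk 15, set 3) → VC-HIT  vc=[9, 19, 21]
13: 0xbd (blk 23, set 3) → MISS  vc=[19, 21, 15]
14: 0xa9 (blk 21, set 1) → VC-HIT  vc=[19, 13, 15]
15: 0x9e (blk 19, set 3) → VC-HIT  vc=[23, 13, 15]

VC = [23, 13, 15]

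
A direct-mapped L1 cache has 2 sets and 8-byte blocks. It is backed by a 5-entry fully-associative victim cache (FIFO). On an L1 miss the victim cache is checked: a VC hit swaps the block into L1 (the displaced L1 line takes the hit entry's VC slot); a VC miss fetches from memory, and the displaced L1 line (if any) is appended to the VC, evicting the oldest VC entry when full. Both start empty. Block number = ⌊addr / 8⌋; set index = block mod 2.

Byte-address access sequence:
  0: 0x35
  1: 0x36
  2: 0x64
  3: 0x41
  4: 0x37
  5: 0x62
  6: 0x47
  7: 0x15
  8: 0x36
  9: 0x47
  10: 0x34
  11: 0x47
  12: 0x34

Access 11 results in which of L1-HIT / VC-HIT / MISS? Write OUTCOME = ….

  [0] addr=0x35 blk=6 s=0: MISS | VC []
  [1] addr=0x36 blk=6 s=0: L1-HIT | VC []
  [2] addr=0x64 blk=12 s=0: MISS | VC [6]
  [3] addr=0x41 blk=8 s=0: MISS | VC [6, 12]
  [4] addr=0x37 blk=6 s=0: VC-HIT | VC [8, 12]
  [5] addr=0x62 blk=12 s=0: VC-HIT | VC [8, 6]
  [6] addr=0x47 blk=8 s=0: VC-HIT | VC [12, 6]
  [7] addr=0x15 blk=2 s=0: MISS | VC [12, 6, 8]
  [8] addr=0x36 blk=6 s=0: VC-HIT | VC [12, 2, 8]
  [9] addr=0x47 blk=8 s=0: VC-HIT | VC [12, 2, 6]
  [10] addr=0x34 blk=6 s=0: VC-HIT | VC [12, 2, 8]
  [11] addr=0x47 blk=8 s=0: VC-HIT | VC [12, 2, 6]
  [12] addr=0x34 blk=6 s=0: VC-HIT | VC [12, 2, 8]

OUTCOME = VC-HIT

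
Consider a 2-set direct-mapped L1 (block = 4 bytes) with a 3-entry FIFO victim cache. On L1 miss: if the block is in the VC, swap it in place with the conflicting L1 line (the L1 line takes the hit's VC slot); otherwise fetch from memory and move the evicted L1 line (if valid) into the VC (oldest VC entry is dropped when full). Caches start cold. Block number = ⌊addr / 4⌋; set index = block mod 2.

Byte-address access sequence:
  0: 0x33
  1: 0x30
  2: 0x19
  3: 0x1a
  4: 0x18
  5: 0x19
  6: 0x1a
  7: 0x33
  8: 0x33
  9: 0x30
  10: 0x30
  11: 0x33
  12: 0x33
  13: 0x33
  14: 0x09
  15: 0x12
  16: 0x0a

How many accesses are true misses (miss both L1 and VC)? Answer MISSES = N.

MISSES = 4

#0 0x33→b12/s0 MISS; vc=[]
#1 0x30→b12/s0 L1-HIT; vc=[]
#2 0x19→b6/s0 MISS; vc=[12]
#3 0x1a→b6/s0 L1-HIT; vc=[12]
#4 0x18→b6/s0 L1-HIT; vc=[12]
#5 0x19→b6/s0 L1-HIT; vc=[12]
#6 0x1a→b6/s0 L1-HIT; vc=[12]
#7 0x33→b12/s0 VC-HIT; vc=[6]
#8 0x33→b12/s0 L1-HIT; vc=[6]
#9 0x30→b12/s0 L1-HIT; vc=[6]
#10 0x30→b12/s0 L1-HIT; vc=[6]
#11 0x33→b12/s0 L1-HIT; vc=[6]
#12 0x33→b12/s0 L1-HIT; vc=[6]
#13 0x33→b12/s0 L1-HIT; vc=[6]
#14 0x9→b2/s0 MISS; vc=[6,12]
#15 0x12→b4/s0 MISS; vc=[6,12,2]
#16 0xa→b2/s0 VC-HIT; vc=[6,12,4]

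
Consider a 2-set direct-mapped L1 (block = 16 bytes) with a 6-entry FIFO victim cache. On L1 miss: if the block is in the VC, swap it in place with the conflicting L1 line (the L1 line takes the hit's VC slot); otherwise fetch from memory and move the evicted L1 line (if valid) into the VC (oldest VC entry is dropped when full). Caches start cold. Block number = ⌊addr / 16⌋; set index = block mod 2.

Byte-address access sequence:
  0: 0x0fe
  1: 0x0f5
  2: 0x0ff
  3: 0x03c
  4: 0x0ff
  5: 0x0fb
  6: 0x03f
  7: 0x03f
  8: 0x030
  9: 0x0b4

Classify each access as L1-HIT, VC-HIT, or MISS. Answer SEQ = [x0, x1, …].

SEQ = [MISS, L1-HIT, L1-HIT, MISS, VC-HIT, L1-HIT, VC-HIT, L1-HIT, L1-HIT, MISS]

  [0] addr=0xfe blk=15 s=1: MISS | VC []
  [1] addr=0xf5 blk=15 s=1: L1-HIT | VC []
  [2] addr=0xff blk=15 s=1: L1-HIT | VC []
  [3] addr=0x3c blk=3 s=1: MISS | VC [15]
  [4] addr=0xff blk=15 s=1: VC-HIT | VC [3]
  [5] addr=0xfb blk=15 s=1: L1-HIT | VC [3]
  [6] addr=0x3f blk=3 s=1: VC-HIT | VC [15]
  [7] addr=0x3f blk=3 s=1: L1-HIT | VC [15]
  [8] addr=0x30 blk=3 s=1: L1-HIT | VC [15]
  [9] addr=0xb4 blk=11 s=1: MISS | VC [15, 3]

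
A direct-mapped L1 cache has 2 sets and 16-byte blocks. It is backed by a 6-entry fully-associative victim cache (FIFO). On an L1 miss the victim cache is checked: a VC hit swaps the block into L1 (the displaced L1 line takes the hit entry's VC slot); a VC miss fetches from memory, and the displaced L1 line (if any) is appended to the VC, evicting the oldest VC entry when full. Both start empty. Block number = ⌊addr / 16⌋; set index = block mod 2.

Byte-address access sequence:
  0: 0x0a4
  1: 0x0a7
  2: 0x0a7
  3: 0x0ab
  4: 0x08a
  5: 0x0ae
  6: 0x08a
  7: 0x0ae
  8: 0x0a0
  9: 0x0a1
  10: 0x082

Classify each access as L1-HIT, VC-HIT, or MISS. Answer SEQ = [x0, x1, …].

#0 0xa4→b10/s0 MISS; vc=[]
#1 0xa7→b10/s0 L1-HIT; vc=[]
#2 0xa7→b10/s0 L1-HIT; vc=[]
#3 0xab→b10/s0 L1-HIT; vc=[]
#4 0x8a→b8/s0 MISS; vc=[10]
#5 0xae→b10/s0 VC-HIT; vc=[8]
#6 0x8a→b8/s0 VC-HIT; vc=[10]
#7 0xae→b10/s0 VC-HIT; vc=[8]
#8 0xa0→b10/s0 L1-HIT; vc=[8]
#9 0xa1→b10/s0 L1-HIT; vc=[8]
#10 0x82→b8/s0 VC-HIT; vc=[10]

SEQ = [MISS, L1-HIT, L1-HIT, L1-HIT, MISS, VC-HIT, VC-HIT, VC-HIT, L1-HIT, L1-HIT, VC-HIT]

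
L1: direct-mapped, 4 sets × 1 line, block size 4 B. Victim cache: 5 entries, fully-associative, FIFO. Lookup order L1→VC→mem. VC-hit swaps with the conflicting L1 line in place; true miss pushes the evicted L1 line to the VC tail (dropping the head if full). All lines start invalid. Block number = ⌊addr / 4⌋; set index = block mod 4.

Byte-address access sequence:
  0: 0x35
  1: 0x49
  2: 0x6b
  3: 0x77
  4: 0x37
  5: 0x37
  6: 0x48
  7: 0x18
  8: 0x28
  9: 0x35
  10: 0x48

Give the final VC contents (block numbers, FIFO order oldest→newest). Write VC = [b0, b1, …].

VC = [26, 29, 10, 6]

  [0] addr=0x35 blk=13 s=1: MISS | VC []
  [1] addr=0x49 blk=18 s=2: MISS | VC []
  [2] addr=0x6b blk=26 s=2: MISS | VC [18]
  [3] addr=0x77 blk=29 s=1: MISS | VC [18, 13]
  [4] addr=0x37 blk=13 s=1: VC-HIT | VC [18, 29]
  [5] addr=0x37 blk=13 s=1: L1-HIT | VC [18, 29]
  [6] addr=0x48 blk=18 s=2: VC-HIT | VC [26, 29]
  [7] addr=0x18 blk=6 s=2: MISS | VC [26, 29, 18]
  [8] addr=0x28 blk=10 s=2: MISS | VC [26, 29, 18, 6]
  [9] addr=0x35 blk=13 s=1: L1-HIT | VC [26, 29, 18, 6]
  [10] addr=0x48 blk=18 s=2: VC-HIT | VC [26, 29, 10, 6]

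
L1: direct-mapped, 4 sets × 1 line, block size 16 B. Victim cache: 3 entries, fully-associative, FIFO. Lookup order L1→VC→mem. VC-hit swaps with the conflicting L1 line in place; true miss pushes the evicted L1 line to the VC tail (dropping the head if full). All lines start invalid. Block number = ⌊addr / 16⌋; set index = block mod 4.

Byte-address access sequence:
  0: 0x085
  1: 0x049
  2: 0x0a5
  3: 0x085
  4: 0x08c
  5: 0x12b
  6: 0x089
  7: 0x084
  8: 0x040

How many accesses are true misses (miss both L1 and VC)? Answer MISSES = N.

0: 0x85 (blk 8, set 0) → MISS  vc=[]
1: 0x49 (blk 4, set 0) → MISS  vc=[8]
2: 0xa5 (blk 10, set 2) → MISS  vc=[8]
3: 0x85 (blk 8, set 0) → VC-HIT  vc=[4]
4: 0x8c (blk 8, set 0) → L1-HIT  vc=[4]
5: 0x12b (blk 18, set 2) → MISS  vc=[4, 10]
6: 0x89 (blk 8, set 0) → L1-HIT  vc=[4, 10]
7: 0x84 (blk 8, set 0) → L1-HIT  vc=[4, 10]
8: 0x40 (blk 4, set 0) → VC-HIT  vc=[8, 10]

MISSES = 4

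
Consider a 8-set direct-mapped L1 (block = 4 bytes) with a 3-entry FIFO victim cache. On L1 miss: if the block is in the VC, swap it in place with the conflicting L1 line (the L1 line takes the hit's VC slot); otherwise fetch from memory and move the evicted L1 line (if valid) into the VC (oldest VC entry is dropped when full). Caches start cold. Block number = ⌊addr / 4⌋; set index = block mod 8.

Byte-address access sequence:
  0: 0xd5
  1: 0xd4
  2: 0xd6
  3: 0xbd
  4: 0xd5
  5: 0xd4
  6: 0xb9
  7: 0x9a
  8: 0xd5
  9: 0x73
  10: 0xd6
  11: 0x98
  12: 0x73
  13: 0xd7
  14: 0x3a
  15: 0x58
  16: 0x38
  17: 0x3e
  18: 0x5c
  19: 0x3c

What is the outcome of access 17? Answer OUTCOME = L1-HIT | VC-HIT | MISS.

  [0] addr=0xd5 blk=53 s=5: MISS | VC []
  [1] addr=0xd4 blk=53 s=5: L1-HIT | VC []
  [2] addr=0xd6 blk=53 s=5: L1-HIT | VC []
  [3] addr=0xbd blk=47 s=7: MISS | VC []
  [4] addr=0xd5 blk=53 s=5: L1-HIT | VC []
  [5] addr=0xd4 blk=53 s=5: L1-HIT | VC []
  [6] addr=0xb9 blk=46 s=6: MISS | VC []
  [7] addr=0x9a blk=38 s=6: MISS | VC [46]
  [8] addr=0xd5 blk=53 s=5: L1-HIT | VC [46]
  [9] addr=0x73 blk=28 s=4: MISS | VC [46]
  [10] addr=0xd6 blk=53 s=5: L1-HIT | VC [46]
  [11] addr=0x98 blk=38 s=6: L1-HIT | VC [46]
  [12] addr=0x73 blk=28 s=4: L1-HIT | VC [46]
  [13] addr=0xd7 blk=53 s=5: L1-HIT | VC [46]
  [14] addr=0x3a blk=14 s=6: MISS | VC [46, 38]
  [15] addr=0x58 blk=22 s=6: MISS | VC [46, 38, 14]
  [16] addr=0x38 blk=14 s=6: VC-HIT | VC [46, 38, 22]
  [17] addr=0x3e blk=15 s=7: MISS | VC [38, 22, 47]
  [18] addr=0x5c blk=23 s=7: MISS | VC [22, 47, 15]
  [19] addr=0x3c blk=15 s=7: VC-HIT | VC [22, 47, 23]

OUTCOME = MISS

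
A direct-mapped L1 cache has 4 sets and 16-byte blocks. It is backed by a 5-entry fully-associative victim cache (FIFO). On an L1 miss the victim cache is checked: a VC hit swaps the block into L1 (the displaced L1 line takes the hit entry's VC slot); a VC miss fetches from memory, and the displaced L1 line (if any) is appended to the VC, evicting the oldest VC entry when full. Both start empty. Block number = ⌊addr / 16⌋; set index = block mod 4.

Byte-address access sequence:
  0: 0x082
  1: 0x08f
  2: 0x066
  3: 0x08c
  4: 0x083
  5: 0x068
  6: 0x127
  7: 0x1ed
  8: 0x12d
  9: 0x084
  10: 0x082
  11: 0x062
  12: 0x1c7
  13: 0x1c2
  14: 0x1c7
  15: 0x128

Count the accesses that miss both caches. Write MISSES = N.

MISSES = 5

#0 0x82→b8/s0 MISS; vc=[]
#1 0x8f→b8/s0 L1-HIT; vc=[]
#2 0x66→b6/s2 MISS; vc=[]
#3 0x8c→b8/s0 L1-HIT; vc=[]
#4 0x83→b8/s0 L1-HIT; vc=[]
#5 0x68→b6/s2 L1-HIT; vc=[]
#6 0x127→b18/s2 MISS; vc=[6]
#7 0x1ed→b30/s2 MISS; vc=[6,18]
#8 0x12d→b18/s2 VC-HIT; vc=[6,30]
#9 0x84→b8/s0 L1-HIT; vc=[6,30]
#10 0x82→b8/s0 L1-HIT; vc=[6,30]
#11 0x62→b6/s2 VC-HIT; vc=[18,30]
#12 0x1c7→b28/s0 MISS; vc=[18,30,8]
#13 0x1c2→b28/s0 L1-HIT; vc=[18,30,8]
#14 0x1c7→b28/s0 L1-HIT; vc=[18,30,8]
#15 0x128→b18/s2 VC-HIT; vc=[6,30,8]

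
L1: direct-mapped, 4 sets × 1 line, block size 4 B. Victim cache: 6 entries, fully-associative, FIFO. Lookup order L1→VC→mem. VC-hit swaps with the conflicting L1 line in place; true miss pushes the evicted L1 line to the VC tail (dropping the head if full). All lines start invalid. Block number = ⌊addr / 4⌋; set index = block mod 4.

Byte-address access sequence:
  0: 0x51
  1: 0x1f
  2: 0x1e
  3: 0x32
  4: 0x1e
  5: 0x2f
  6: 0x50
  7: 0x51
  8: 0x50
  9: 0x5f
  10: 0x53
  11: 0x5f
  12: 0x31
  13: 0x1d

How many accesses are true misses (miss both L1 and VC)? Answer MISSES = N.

MISSES = 5

0: 0x51 (blk 20, set 0) → MISS  vc=[]
1: 0x1f (blk 7, set 3) → MISS  vc=[]
2: 0x1e (blk 7, set 3) → L1-HIT  vc=[]
3: 0x32 (blk 12, set 0) → MISS  vc=[20]
4: 0x1e (blk 7, set 3) → L1-HIT  vc=[20]
5: 0x2f (blk 11, set 3) → MISS  vc=[20, 7]
6: 0x50 (blk 20, set 0) → VC-HIT  vc=[12, 7]
7: 0x51 (blk 20, set 0) → L1-HIT  vc=[12, 7]
8: 0x50 (blk 20, set 0) → L1-HIT  vc=[12, 7]
9: 0x5f (blk 23, set 3) → MISS  vc=[12, 7, 11]
10: 0x53 (blk 20, set 0) → L1-HIT  vc=[12, 7, 11]
11: 0x5f (blk 23, set 3) → L1-HIT  vc=[12, 7, 11]
12: 0x31 (blk 12, set 0) → VC-HIT  vc=[20, 7, 11]
13: 0x1d (blk 7, set 3) → VC-HIT  vc=[20, 23, 11]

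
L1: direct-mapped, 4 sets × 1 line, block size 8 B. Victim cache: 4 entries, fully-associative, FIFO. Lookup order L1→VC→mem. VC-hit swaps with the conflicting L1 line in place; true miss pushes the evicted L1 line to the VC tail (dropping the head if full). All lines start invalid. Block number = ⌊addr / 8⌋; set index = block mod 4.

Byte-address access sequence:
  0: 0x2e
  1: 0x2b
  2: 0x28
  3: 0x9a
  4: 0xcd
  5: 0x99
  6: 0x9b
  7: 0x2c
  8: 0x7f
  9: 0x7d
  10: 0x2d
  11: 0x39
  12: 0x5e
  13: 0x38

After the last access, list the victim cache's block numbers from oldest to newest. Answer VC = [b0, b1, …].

  [0] addr=0x2e blk=5 s=1: MISS | VC []
  [1] addr=0x2b blk=5 s=1: L1-HIT | VC []
  [2] addr=0x28 blk=5 s=1: L1-HIT | VC []
  [3] addr=0x9a blk=19 s=3: MISS | VC []
  [4] addr=0xcd blk=25 s=1: MISS | VC [5]
  [5] addr=0x99 blk=19 s=3: L1-HIT | VC [5]
  [6] addr=0x9b blk=19 s=3: L1-HIT | VC [5]
  [7] addr=0x2c blk=5 s=1: VC-HIT | VC [25]
  [8] addr=0x7f blk=15 s=3: MISS | VC [25, 19]
  [9] addr=0x7d blk=15 s=3: L1-HIT | VC [25, 19]
  [10] addr=0x2d blk=5 s=1: L1-HIT | VC [25, 19]
  [11] addr=0x39 blk=7 s=3: MISS | VC [25, 19, 15]
  [12] addr=0x5e blk=11 s=3: MISS | VC [25, 19, 15, 7]
  [13] addr=0x38 blk=7 s=3: VC-HIT | VC [25, 19, 15, 11]

VC = [25, 19, 15, 11]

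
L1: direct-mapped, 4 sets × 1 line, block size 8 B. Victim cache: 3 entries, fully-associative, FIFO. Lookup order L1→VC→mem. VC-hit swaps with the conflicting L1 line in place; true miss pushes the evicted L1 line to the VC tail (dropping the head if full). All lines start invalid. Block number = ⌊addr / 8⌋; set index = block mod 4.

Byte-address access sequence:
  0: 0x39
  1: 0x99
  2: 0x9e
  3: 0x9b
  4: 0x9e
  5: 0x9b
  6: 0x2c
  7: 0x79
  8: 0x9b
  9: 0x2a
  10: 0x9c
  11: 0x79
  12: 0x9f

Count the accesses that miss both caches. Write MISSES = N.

MISSES = 4

  [0] addr=0x39 blk=7 s=3: MISS | VC []
  [1] addr=0x99 blk=19 s=3: MISS | VC [7]
  [2] addr=0x9e blk=19 s=3: L1-HIT | VC [7]
  [3] addr=0x9b blk=19 s=3: L1-HIT | VC [7]
  [4] addr=0x9e blk=19 s=3: L1-HIT | VC [7]
  [5] addr=0x9b blk=19 s=3: L1-HIT | VC [7]
  [6] addr=0x2c blk=5 s=1: MISS | VC [7]
  [7] addr=0x79 blk=15 s=3: MISS | VC [7, 19]
  [8] addr=0x9b blk=19 s=3: VC-HIT | VC [7, 15]
  [9] addr=0x2a blk=5 s=1: L1-HIT | VC [7, 15]
  [10] addr=0x9c blk=19 s=3: L1-HIT | VC [7, 15]
  [11] addr=0x79 blk=15 s=3: VC-HIT | VC [7, 19]
  [12] addr=0x9f blk=19 s=3: VC-HIT | VC [7, 15]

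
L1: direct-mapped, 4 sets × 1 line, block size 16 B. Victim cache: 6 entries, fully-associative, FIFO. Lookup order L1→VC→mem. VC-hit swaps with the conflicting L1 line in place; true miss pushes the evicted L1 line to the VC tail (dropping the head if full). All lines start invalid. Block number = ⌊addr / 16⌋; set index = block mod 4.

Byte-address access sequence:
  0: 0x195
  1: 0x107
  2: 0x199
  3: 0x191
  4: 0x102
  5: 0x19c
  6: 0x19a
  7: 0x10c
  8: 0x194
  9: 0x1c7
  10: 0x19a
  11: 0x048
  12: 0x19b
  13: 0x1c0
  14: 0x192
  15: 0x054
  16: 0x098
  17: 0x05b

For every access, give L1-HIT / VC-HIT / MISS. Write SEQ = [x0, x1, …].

#0 0x195→b25/s1 MISS; vc=[]
#1 0x107→b16/s0 MISS; vc=[]
#2 0x199→b25/s1 L1-HIT; vc=[]
#3 0x191→b25/s1 L1-HIT; vc=[]
#4 0x102→b16/s0 L1-HIT; vc=[]
#5 0x19c→b25/s1 L1-HIT; vc=[]
#6 0x19a→b25/s1 L1-HIT; vc=[]
#7 0x10c→b16/s0 L1-HIT; vc=[]
#8 0x194→b25/s1 L1-HIT; vc=[]
#9 0x1c7→b28/s0 MISS; vc=[16]
#10 0x19a→b25/s1 L1-HIT; vc=[16]
#11 0x48→b4/s0 MISS; vc=[16,28]
#12 0x19b→b25/s1 L1-HIT; vc=[16,28]
#13 0x1c0→b28/s0 VC-HIT; vc=[16,4]
#14 0x192→b25/s1 L1-HIT; vc=[16,4]
#15 0x54→b5/s1 MISS; vc=[16,4,25]
#16 0x98→b9/s1 MISS; vc=[16,4,25,5]
#17 0x5b→b5/s1 VC-HIT; vc=[16,4,25,9]

SEQ = [MISS, MISS, L1-HIT, L1-HIT, L1-HIT, L1-HIT, L1-HIT, L1-HIT, L1-HIT, MISS, L1-HIT, MISS, L1-HIT, VC-HIT, L1-HIT, MISS, MISS, VC-HIT]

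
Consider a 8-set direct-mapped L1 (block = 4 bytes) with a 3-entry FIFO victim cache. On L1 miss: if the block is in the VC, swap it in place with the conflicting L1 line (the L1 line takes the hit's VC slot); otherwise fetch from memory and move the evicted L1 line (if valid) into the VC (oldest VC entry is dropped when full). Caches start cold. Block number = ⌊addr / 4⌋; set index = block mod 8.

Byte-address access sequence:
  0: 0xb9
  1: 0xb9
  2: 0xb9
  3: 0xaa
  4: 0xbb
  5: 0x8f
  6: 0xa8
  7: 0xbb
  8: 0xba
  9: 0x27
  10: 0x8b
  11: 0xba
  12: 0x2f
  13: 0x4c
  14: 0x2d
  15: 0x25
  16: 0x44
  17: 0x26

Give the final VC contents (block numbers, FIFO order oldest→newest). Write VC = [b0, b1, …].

#0 0xb9→b46/s6 MISS; vc=[]
#1 0xb9→b46/s6 L1-HIT; vc=[]
#2 0xb9→b46/s6 L1-HIT; vc=[]
#3 0xaa→b42/s2 MISS; vc=[]
#4 0xbb→b46/s6 L1-HIT; vc=[]
#5 0x8f→b35/s3 MISS; vc=[]
#6 0xa8→b42/s2 L1-HIT; vc=[]
#7 0xbb→b46/s6 L1-HIT; vc=[]
#8 0xba→b46/s6 L1-HIT; vc=[]
#9 0x27→b9/s1 MISS; vc=[]
#10 0x8b→b34/s2 MISS; vc=[42]
#11 0xba→b46/s6 L1-HIT; vc=[42]
#12 0x2f→b11/s3 MISS; vc=[42,35]
#13 0x4c→b19/s3 MISS; vc=[42,35,11]
#14 0x2d→b11/s3 VC-HIT; vc=[42,35,19]
#15 0x25→b9/s1 L1-HIT; vc=[42,35,19]
#16 0x44→b17/s1 MISS; vc=[35,19,9]
#17 0x26→b9/s1 VC-HIT; vc=[35,19,17]

VC = [35, 19, 17]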